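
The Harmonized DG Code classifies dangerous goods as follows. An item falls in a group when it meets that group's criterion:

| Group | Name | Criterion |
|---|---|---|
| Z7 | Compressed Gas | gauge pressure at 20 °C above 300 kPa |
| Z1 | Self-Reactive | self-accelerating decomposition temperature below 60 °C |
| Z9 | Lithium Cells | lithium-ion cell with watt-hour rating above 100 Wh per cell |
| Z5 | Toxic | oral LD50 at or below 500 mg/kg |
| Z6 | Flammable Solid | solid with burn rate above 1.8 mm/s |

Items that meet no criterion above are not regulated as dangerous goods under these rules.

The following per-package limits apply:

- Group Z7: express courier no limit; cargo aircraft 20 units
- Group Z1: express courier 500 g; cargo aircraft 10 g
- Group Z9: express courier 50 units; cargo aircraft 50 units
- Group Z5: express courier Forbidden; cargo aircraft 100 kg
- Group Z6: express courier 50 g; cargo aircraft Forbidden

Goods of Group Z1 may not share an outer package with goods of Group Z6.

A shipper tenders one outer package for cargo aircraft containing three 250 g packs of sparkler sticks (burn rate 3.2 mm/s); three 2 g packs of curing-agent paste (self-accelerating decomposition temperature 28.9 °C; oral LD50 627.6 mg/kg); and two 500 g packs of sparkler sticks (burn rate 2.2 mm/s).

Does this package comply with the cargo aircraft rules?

No

Burn rate 3.2 mm/s meets the Group Z6 criterion (Flammable Solid), so the sparkler sticks are Group Z6.
Curing-agent paste: self-accelerating decomposition temperature 28.9 °C < 60 °C → Group Z1 (Self-Reactive).
With burn rate 2.2 mm/s (> 1.8 mm/s), the sparkler sticks fall in Group Z6.
Group Z1 quantity: three 2 g packs = 6 g.
6 g is within the cargo aircraft limit of 10 g for Group Z1.
Total Group Z6: (three 250 g packs = 750 g) + (two 500 g packs = 1 kg) = 1.75 kg.
Group Z6 is Forbidden by cargo aircraft.
Group Z1 and Group Z6 may not share an outer package.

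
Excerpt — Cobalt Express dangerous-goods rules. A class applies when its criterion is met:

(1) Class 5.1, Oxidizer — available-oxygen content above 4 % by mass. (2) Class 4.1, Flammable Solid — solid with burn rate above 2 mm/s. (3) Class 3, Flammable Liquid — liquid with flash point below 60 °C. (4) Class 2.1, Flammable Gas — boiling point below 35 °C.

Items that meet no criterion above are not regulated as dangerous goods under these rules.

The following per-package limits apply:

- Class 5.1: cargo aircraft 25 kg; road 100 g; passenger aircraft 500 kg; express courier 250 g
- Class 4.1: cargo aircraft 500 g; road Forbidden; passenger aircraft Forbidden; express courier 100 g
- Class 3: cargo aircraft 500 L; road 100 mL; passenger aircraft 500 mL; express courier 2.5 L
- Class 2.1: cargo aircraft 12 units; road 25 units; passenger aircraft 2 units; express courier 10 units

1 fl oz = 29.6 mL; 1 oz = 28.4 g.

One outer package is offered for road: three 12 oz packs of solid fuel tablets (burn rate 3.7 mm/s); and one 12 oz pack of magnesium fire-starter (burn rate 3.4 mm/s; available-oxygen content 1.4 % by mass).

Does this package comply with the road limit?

No

Burn rate 3.7 mm/s meets the Class 4.1 criterion (Flammable Solid), so the solid fuel tablets are Class 4.1.
With burn rate 3.4 mm/s (> 2 mm/s), the magnesium fire-starter falls in Class 4.1.
Class 4.1 net quantity: (three 12 oz packs = 1022.4 g) + (one 12 oz pack = 340.8 g) = 1363.2 g.
By road, Class 4.1 is Forbidden regardless of quantity.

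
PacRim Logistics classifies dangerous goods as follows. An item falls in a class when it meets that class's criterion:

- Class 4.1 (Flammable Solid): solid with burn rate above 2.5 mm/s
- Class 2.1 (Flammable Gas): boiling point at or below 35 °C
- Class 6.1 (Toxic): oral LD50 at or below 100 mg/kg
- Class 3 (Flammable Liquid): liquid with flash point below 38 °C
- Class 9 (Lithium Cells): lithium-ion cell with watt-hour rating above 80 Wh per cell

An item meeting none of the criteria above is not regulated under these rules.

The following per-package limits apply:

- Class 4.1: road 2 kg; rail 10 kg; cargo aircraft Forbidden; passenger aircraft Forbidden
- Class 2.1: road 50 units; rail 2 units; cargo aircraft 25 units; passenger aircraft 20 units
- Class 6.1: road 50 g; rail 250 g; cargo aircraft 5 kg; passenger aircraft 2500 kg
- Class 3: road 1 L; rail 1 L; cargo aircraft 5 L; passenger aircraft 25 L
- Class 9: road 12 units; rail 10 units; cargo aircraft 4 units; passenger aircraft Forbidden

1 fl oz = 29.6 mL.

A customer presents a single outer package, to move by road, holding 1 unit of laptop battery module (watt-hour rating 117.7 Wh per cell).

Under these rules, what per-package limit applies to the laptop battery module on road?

With watt-hour rating 117.7 Wh per cell (> 80 Wh per cell), the laptop battery module falls in Class 9.
The road limit for Class 9 is 12 units.

12 units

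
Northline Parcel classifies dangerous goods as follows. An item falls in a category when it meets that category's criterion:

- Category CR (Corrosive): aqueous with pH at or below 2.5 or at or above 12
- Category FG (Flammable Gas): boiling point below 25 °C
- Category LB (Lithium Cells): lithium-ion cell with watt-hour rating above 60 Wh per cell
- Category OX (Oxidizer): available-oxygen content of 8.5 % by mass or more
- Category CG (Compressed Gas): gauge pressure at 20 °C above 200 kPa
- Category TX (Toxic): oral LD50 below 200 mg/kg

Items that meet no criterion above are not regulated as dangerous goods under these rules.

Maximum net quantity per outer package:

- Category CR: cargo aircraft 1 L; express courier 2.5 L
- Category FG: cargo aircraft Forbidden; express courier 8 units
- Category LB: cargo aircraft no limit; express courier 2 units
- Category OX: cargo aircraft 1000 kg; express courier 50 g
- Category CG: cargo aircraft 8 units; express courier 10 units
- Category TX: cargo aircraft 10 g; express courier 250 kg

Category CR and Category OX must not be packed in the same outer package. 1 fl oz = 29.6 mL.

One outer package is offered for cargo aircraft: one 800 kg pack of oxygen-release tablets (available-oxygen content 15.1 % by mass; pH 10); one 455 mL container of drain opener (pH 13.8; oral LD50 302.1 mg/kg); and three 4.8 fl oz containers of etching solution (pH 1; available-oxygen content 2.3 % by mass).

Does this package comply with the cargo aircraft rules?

No

Oxygen-release tablets: available-oxygen content 15.1 % by mass ≥ 8.5 % by mass → Category OX (Oxidizer).
With pH 13.8 (≥ 12), the drain opener falls in Category CR.
pH 1 meets the Category CR criterion (Corrosive), so the etching solution is Category CR.
Category CR net quantity: 455 mL + (three 4.8 fl oz containers = 426.24 mL) = 881.24 mL.
That is within the Category CR cargo aircraft limit of 1 L.
Category OX quantity: 800 kg.
800 kg ≤ 1000 kg (cargo aircraft limit, Category OX) — within limit.
Category CR and Category OX may not share an outer package.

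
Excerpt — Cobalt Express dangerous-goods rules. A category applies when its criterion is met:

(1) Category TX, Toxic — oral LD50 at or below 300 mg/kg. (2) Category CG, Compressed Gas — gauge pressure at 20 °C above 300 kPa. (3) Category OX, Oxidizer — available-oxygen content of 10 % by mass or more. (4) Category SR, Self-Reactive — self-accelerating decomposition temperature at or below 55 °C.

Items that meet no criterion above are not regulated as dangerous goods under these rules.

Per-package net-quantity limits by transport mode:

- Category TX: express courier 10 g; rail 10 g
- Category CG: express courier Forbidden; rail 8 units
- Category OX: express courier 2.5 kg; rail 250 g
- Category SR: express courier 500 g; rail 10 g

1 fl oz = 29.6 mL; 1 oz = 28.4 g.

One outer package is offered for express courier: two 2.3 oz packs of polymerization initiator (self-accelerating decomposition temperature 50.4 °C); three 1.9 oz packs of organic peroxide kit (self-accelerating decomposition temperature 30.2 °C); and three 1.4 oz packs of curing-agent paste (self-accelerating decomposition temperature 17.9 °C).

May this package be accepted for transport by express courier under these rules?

Polymerization initiator: self-accelerating decomposition temperature 50.4 °C ≤ 55 °C → Category SR (Self-Reactive).
With self-accelerating decomposition temperature 30.2 °C (≤ 55 °C), the organic peroxide kit falls in Category SR.
Curing-agent paste: self-accelerating decomposition temperature 17.9 °C ≤ 55 °C → Category SR (Self-Reactive).
Total Category SR: (two 2.3 oz packs = 130.64 g) + (three 1.9 oz packs = 161.88 g) + (three 1.4 oz packs = 119.28 g) = 411.8 g.
411.8 g ≤ 500 g (express courier limit, Category SR) — within limit.

Yes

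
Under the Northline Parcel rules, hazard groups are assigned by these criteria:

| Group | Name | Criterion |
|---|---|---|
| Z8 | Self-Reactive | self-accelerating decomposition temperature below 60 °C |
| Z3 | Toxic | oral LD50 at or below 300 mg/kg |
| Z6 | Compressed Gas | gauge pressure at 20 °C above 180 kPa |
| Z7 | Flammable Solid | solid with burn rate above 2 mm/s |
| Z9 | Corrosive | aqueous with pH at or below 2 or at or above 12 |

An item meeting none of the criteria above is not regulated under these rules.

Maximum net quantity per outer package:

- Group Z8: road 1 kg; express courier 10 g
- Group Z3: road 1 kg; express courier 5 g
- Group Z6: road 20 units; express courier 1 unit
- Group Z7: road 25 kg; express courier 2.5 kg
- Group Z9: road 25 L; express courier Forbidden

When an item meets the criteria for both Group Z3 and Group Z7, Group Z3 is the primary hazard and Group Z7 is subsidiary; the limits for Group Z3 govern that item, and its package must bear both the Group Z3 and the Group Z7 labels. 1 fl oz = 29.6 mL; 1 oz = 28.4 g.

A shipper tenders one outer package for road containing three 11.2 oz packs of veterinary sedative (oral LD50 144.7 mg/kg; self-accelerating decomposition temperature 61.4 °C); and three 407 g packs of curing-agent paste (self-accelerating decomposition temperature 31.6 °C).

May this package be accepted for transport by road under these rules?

No

Veterinary sedative: oral LD50 144.7 mg/kg ≤ 300 mg/kg → Group Z3 (Toxic).
Curing-agent paste: self-accelerating decomposition temperature 31.6 °C < 60 °C → Group Z8 (Self-Reactive).
Group Z3 quantity: three 11.2 oz packs = 954.24 g.
That is within the Group Z3 road limit of 1 kg.
Group Z8 quantity: three 407 g packs = 1.221 kg.
That exceeds the Group Z8 road limit of 1 kg.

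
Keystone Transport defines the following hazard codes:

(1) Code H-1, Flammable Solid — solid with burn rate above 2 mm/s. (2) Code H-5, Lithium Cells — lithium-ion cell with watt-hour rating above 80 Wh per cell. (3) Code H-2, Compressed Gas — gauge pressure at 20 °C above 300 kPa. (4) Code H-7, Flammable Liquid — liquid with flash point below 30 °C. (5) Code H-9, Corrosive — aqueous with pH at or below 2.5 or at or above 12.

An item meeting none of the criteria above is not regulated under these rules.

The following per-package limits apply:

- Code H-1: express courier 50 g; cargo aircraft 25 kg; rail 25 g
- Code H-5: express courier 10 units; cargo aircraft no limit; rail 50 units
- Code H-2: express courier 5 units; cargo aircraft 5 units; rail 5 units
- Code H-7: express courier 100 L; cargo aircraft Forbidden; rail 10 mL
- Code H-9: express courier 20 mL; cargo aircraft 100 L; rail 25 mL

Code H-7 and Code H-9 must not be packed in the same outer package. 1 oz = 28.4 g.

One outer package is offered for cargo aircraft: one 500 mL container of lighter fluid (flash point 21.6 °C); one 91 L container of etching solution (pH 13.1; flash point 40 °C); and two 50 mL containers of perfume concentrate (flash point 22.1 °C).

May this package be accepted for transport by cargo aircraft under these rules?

Lighter fluid: flash point 21.6 °C < 30 °C → Code H-7 (Flammable Liquid).
Etching solution: pH 13.1 ≥ 12 → Code H-9 (Corrosive).
With flash point 22.1 °C (< 30 °C), the perfume concentrate falls in Code H-7.
Total Code H-7: 500 mL + (two 50 mL containers = 100 mL) = 600 mL.
Code H-7 is Forbidden by cargo aircraft.
Code H-9 quantity: 91 L.
That is within the Code H-9 cargo aircraft limit of 100 L.
Code H-7 and Code H-9 may not share an outer package.

No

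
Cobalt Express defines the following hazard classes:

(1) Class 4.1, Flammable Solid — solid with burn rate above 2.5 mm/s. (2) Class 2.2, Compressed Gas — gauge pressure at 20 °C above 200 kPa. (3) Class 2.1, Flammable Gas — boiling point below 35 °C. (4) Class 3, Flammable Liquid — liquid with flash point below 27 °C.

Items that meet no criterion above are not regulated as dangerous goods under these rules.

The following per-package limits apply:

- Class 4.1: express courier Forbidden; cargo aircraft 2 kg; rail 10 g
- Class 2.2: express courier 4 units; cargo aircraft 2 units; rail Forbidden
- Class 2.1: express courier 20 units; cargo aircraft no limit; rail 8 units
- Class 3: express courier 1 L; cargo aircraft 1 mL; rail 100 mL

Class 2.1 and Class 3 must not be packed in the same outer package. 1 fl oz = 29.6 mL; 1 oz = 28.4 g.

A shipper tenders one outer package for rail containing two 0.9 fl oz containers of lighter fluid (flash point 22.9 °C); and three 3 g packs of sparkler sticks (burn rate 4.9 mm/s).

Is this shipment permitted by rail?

Yes

Lighter fluid: flash point 22.9 °C < 27 °C → Class 3 (Flammable Liquid).
Burn rate 4.9 mm/s meets the Class 4.1 criterion (Flammable Solid), so the sparkler sticks are Class 4.1.
Class 4.1 quantity: three 3 g packs = 9 g.
9 g ≤ 10 g (rail limit, Class 4.1) — within limit.
Class 3 quantity: two 0.9 fl oz containers = 53.28 mL.
That is within the Class 3 rail limit of 100 mL.
The segregation rule (Class 2.1 with Class 3) does not apply to Class 4.1 with Class 3.
Every hazard class is within its rail limit and no segregation rule is violated.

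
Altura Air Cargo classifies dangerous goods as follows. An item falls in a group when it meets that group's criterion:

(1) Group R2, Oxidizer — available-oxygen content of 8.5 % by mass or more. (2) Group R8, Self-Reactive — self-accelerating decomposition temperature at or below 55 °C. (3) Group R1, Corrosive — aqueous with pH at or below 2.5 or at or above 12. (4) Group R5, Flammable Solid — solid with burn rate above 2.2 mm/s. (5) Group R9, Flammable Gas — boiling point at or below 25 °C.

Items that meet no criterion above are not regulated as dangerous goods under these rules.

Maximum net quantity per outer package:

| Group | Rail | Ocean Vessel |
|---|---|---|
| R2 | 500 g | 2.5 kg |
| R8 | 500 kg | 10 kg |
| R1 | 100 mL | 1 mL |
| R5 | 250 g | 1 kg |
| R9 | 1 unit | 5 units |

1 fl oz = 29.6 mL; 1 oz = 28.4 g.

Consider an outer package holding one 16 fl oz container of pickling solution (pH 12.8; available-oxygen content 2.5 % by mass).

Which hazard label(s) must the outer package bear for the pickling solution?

pH 12.8 meets the Group R1 criterion (Corrosive), so the pickling solution is Group R1.
Only the Group R1 label is required.

Group R1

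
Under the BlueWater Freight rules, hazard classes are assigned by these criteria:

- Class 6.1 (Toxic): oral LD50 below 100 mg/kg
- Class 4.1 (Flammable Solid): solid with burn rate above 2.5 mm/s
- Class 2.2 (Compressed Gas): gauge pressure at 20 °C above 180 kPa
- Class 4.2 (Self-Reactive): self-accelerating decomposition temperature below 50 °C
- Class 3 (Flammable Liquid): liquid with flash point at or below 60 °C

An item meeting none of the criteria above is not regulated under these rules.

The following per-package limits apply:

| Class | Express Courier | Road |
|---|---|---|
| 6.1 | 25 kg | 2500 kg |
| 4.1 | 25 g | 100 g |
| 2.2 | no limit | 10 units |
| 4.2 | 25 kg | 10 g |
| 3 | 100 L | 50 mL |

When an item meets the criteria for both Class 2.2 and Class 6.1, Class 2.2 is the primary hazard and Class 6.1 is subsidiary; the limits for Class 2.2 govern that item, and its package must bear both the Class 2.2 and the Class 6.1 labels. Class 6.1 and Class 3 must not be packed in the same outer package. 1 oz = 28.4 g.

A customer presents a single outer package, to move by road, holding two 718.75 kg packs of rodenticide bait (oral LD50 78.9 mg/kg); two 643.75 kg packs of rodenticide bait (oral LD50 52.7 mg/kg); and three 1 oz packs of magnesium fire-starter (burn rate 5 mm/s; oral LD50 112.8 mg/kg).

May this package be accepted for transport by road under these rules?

No

Oral LD50 78.9 mg/kg meets the Class 6.1 criterion (Toxic), so the rodenticide bait is Class 6.1.
Rodenticide bait: oral LD50 52.7 mg/kg < 100 mg/kg → Class 6.1 (Toxic).
The magnesium fire-starter has burn rate 5 mm/s, which is > 2.5 mm/s, so it is Class 4.1 (Flammable Solid).
Total Class 6.1: (two 718.75 kg packs = 1437.5 kg) + (two 643.75 kg packs = 1287.5 kg) = 2725 kg.
2725 kg exceeds the road limit of 2500 kg for Class 6.1.
Class 4.1 quantity: three 1 oz packs = 85.2 g.
That is within the Class 4.1 road limit of 100 g.
The segregation rule (Class 6.1 with Class 3) does not apply to Class 6.1 with Class 4.1.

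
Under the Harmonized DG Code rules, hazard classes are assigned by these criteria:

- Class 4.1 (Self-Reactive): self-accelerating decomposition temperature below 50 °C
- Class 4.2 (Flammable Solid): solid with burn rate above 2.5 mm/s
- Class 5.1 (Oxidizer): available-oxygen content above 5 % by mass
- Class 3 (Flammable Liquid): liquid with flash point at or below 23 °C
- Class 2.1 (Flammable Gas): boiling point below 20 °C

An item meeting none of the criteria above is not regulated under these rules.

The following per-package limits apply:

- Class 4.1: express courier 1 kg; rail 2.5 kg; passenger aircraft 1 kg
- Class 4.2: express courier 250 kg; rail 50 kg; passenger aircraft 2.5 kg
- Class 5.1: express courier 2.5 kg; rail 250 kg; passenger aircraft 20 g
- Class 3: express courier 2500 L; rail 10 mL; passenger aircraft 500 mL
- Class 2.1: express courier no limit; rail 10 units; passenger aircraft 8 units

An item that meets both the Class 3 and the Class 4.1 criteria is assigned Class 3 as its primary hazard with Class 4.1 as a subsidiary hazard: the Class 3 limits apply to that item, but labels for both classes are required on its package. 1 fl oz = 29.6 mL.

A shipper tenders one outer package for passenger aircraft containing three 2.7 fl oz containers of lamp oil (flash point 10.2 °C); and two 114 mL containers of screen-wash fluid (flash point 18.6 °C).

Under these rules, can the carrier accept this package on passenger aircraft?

Yes

Lamp oil: flash point 10.2 °C ≤ 23 °C → Class 3 (Flammable Liquid).
Flash point 18.6 °C meets the Class 3 criterion (Flammable Liquid), so the screen-wash fluid is Class 3.
Class 3 net quantity: (three 2.7 fl oz containers = 239.76 mL) + (two 114 mL containers = 228 mL) = 467.76 mL.
467.76 mL ≤ 500 mL (passenger aircraft limit, Class 3) — within limit.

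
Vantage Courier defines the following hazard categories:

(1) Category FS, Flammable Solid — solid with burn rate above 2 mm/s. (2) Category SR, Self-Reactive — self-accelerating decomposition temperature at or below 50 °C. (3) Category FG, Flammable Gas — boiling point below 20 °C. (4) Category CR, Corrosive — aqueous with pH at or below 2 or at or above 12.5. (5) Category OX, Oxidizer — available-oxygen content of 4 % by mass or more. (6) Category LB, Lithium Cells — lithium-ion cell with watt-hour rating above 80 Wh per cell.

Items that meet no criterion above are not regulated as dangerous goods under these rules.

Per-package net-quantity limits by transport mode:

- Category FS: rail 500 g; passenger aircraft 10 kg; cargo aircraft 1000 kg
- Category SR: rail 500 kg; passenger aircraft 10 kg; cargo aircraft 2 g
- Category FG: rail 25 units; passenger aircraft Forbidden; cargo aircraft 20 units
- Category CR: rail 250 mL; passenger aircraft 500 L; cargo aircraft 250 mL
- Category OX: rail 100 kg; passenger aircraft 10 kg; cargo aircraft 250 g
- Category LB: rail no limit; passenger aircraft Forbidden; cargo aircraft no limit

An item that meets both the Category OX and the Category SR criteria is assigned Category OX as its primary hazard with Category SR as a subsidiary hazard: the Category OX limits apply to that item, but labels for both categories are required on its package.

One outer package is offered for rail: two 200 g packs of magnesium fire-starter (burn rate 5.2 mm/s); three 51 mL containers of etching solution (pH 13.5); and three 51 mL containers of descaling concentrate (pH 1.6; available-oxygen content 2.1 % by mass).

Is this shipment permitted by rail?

No

With burn rate 5.2 mm/s (> 2 mm/s), the magnesium fire-starter falls in Category FS.
Etching solution: pH 13.5 ≥ 12.5 → Category CR (Corrosive).
Descaling concentrate: pH 1.6 ≤ 2 → Category CR (Corrosive).
Total Category CR: (three 51 mL containers = 153 mL) + (three 51 mL containers = 153 mL) = 306 mL.
That exceeds the Category CR rail limit of 250 mL.
Category FS quantity: two 200 g packs = 400 g.
400 g is within the rail limit of 500 g for Category FS.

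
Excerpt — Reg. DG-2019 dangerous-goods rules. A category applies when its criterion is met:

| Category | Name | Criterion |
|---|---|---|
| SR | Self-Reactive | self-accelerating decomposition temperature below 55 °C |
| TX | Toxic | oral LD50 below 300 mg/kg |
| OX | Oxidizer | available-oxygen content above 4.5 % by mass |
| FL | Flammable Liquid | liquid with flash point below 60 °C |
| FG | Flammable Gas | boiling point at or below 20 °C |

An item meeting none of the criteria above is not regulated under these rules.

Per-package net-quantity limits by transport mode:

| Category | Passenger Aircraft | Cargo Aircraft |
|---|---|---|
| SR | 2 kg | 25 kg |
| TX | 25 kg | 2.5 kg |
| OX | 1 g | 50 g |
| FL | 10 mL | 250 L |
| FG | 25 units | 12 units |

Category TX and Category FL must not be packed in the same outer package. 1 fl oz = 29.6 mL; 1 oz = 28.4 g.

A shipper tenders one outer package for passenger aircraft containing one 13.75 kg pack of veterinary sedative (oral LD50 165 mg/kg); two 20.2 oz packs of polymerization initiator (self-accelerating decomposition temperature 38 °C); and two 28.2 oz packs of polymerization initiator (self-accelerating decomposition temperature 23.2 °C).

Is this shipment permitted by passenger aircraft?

Veterinary sedative: oral LD50 165 mg/kg < 300 mg/kg → Category TX (Toxic).
The polymerization initiator has self-accelerating decomposition temperature 38 °C, which is < 55 °C, so it is Category SR (Self-Reactive).
Polymerization initiator: self-accelerating decomposition temperature 23.2 °C < 55 °C → Category SR (Self-Reactive).
Total Category SR: (two 20.2 oz packs = 1147.36 g) + (two 28.2 oz packs = 1601.76 g) = 2749.12 g.
2749.12 g > 2 kg (passenger aircraft limit, Category SR) — over the limit.
Category TX quantity: 13.75 kg.
13.75 kg is within the passenger aircraft limit of 25 kg for Category TX.
The segregation rule (Category TX with Category FL) does not apply to Category SR with Category TX.

No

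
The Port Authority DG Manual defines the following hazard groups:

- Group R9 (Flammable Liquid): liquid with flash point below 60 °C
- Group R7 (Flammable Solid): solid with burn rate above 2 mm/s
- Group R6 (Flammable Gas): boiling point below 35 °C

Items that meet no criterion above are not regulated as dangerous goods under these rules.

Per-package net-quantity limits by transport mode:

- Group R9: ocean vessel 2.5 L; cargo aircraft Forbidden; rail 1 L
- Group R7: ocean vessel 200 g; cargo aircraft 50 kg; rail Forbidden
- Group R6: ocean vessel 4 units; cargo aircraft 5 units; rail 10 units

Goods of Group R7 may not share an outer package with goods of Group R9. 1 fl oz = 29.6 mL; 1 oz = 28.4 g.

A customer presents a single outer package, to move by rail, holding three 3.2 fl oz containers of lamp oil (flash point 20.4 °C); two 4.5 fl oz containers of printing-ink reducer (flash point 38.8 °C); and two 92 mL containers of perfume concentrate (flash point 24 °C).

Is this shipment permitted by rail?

Yes

The lamp oil has flash point 20.4 °C, which is < 60 °C, so it is Group R9 (Flammable Liquid).
Flash point 38.8 °C meets the Group R9 criterion (Flammable Liquid), so the printing-ink reducer is Group R9.
Perfume concentrate: flash point 24 °C < 60 °C → Group R9 (Flammable Liquid).
Total Group R9: (three 3.2 fl oz containers = 284.16 mL) + (two 4.5 fl oz containers = 266.4 mL) + (two 92 mL containers = 184 mL) = 734.56 mL.
734.56 mL ≤ 1 L (rail limit, Group R9) — within limit.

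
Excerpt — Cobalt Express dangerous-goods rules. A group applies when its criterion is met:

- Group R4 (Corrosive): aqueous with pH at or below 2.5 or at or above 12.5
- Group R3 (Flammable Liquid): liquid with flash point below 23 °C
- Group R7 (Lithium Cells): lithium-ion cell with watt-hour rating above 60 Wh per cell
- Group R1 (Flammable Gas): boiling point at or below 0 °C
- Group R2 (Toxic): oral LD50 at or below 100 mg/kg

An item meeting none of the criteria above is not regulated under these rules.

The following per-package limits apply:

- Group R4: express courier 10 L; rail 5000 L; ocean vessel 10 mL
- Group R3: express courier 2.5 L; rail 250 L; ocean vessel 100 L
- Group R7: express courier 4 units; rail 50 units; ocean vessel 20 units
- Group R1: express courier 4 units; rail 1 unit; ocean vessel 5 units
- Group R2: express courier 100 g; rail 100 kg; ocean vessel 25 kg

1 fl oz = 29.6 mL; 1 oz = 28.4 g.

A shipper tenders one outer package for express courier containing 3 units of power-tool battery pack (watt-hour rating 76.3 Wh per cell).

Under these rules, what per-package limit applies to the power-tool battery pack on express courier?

Watt-hour rating 76.3 Wh per cell meets the Group R7 criterion (Lithium Cells), so the power-tool battery pack is Group R7.
The express courier limit for Group R7 is 4 units.

4 units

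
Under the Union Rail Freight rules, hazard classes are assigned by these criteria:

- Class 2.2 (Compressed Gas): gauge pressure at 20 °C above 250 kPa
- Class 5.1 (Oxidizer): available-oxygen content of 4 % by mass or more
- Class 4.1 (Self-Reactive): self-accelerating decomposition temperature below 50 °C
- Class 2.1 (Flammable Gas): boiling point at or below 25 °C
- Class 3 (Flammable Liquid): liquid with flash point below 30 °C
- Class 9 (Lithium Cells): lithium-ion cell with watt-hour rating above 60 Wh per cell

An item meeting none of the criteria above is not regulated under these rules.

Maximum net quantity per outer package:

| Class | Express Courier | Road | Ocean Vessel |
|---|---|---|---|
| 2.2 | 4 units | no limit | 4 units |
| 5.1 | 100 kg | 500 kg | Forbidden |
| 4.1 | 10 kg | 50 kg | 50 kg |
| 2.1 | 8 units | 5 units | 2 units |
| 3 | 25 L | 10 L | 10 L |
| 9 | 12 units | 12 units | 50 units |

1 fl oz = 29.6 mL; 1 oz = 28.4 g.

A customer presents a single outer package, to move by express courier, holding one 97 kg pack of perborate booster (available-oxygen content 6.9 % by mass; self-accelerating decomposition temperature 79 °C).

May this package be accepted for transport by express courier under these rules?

With available-oxygen content 6.9 % by mass (≥ 4 % by mass), the perborate booster falls in Class 5.1.
Class 5.1 quantity: 97 kg.
97 kg ≤ 100 kg (express courier limit, Class 5.1) — within limit.

Yes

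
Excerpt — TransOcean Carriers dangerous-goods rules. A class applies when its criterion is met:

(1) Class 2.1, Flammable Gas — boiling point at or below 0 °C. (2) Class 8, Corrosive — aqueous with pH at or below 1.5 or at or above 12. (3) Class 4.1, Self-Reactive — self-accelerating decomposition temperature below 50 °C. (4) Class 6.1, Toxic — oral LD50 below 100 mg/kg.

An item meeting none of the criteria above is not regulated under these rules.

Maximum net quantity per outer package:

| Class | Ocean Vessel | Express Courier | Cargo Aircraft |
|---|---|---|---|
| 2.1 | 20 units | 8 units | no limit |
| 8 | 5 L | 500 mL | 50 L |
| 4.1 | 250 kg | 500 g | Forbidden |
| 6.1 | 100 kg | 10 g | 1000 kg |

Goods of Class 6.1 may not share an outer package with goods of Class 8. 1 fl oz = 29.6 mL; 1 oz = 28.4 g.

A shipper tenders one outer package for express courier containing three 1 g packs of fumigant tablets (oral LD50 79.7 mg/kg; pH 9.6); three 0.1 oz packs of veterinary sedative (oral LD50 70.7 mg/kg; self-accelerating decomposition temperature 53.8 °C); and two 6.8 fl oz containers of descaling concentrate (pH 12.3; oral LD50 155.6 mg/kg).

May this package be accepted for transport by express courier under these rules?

No

With oral LD50 79.7 mg/kg (< 100 mg/kg), the fumigant tablets fall in Class 6.1.
With oral LD50 70.7 mg/kg (< 100 mg/kg), the veterinary sedative falls in Class 6.1.
The descaling concentrate has pH 12.3, which is ≥ 12, so it is Class 8 (Corrosive).
Total Class 6.1: (three 1 g packs = 3 g) + (three 0.1 oz packs = 8.52 g) = 11.52 g.
11.52 g > 10 g (express courier limit, Class 6.1) — over the limit.
Class 8 quantity: two 6.8 fl oz containers = 402.56 mL.
402.56 mL ≤ 500 mL (express courier limit, Class 8) — within limit.
Class 6.1 and Class 8 may not share an outer package.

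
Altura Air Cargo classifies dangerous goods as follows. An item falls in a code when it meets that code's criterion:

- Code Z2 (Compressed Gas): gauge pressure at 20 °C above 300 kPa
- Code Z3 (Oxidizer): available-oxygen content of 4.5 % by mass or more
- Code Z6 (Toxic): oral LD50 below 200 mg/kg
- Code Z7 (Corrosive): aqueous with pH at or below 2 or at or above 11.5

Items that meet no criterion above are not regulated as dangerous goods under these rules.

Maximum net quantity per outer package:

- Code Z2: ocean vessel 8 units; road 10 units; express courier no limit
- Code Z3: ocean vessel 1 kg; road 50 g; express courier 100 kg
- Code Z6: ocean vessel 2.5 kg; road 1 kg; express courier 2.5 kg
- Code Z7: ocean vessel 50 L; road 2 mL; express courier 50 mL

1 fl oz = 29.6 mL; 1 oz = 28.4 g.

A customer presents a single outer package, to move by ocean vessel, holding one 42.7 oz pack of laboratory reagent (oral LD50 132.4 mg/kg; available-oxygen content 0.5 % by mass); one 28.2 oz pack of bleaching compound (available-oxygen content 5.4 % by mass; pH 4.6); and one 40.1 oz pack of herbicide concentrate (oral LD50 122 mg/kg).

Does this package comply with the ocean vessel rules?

Yes

The laboratory reagent has oral LD50 132.4 mg/kg, which is < 200 mg/kg, so it is Code Z6 (Toxic).
The bleaching compound has available-oxygen content 5.4 % by mass, which is ≥ 4.5 % by mass, so it is Code Z3 (Oxidizer).
The herbicide concentrate has oral LD50 122 mg/kg, which is < 200 mg/kg, so it is Code Z6 (Toxic).
Code Z6 net quantity: (one 42.7 oz pack = 1212.68 g) + (one 40.1 oz pack = 1138.84 g) = 2351.52 g.
2351.52 g is within the ocean vessel limit of 2.5 kg for Code Z6.
Code Z3 quantity: one 28.2 oz pack = 800.88 g.
That is within the Code Z3 ocean vessel limit of 1 kg.
Every hazard code is within its ocean vessel limit and no segregation rule is violated.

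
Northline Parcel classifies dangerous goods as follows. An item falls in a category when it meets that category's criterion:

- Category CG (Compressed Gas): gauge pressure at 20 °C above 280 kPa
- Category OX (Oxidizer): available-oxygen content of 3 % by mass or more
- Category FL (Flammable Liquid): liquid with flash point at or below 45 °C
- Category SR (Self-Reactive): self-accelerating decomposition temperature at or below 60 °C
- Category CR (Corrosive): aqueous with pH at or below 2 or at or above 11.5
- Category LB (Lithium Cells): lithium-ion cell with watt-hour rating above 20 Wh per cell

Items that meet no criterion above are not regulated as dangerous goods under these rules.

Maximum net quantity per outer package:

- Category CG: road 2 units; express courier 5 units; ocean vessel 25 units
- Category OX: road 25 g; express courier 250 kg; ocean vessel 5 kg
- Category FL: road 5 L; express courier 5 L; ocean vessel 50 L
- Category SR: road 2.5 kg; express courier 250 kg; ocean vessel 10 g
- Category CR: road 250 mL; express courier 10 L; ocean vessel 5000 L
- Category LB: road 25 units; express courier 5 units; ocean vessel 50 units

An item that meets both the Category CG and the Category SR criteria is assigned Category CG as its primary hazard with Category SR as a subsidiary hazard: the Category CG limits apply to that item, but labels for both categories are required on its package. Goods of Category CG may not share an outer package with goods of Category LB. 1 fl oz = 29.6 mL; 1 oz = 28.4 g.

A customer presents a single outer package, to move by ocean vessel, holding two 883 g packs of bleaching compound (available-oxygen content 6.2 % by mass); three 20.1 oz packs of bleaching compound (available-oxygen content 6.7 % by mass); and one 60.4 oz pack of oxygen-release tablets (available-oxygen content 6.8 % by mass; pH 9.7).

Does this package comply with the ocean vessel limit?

Available-oxygen content 6.2 % by mass meets the Category OX criterion (Oxidizer), so the bleaching compound is Category OX.
Available-oxygen content 6.7 % by mass meets the Category OX criterion (Oxidizer), so the bleaching compound is Category OX.
Oxygen-release tablets: available-oxygen content 6.8 % by mass ≥ 3 % by mass → Category OX (Oxidizer).
Category OX net quantity: (two 883 g packs = 1.766 kg) + (three 20.1 oz packs = 1712.52 g) + (one 60.4 oz pack = 1715.36 g) = 5193.88 g.
5193.88 g exceeds the ocean vessel limit of 5 kg for Category OX.

No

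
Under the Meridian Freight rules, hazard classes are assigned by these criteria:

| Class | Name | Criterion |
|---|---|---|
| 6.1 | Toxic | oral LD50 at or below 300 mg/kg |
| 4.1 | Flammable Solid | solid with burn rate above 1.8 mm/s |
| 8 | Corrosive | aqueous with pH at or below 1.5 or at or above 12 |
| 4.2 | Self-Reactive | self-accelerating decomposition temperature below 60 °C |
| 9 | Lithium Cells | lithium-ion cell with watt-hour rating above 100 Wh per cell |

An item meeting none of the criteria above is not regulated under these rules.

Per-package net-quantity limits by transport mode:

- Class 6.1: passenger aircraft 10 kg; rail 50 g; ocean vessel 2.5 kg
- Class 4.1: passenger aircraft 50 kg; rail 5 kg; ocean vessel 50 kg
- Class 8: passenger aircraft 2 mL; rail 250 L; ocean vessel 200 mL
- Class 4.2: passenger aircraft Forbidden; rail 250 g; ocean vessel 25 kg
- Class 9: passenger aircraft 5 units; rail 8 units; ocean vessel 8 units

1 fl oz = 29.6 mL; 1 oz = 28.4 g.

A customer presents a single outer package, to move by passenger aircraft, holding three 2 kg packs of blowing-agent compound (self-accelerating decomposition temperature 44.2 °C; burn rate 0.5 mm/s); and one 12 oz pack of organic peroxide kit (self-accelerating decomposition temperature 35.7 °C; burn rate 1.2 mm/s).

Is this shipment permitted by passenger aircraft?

No

Blowing-agent compound: self-accelerating decomposition temperature 44.2 °C < 60 °C → Class 4.2 (Self-Reactive).
Organic peroxide kit: self-accelerating decomposition temperature 35.7 °C < 60 °C → Class 4.2 (Self-Reactive).
Class 4.2 net quantity: (three 2 kg packs = 6 kg) + (one 12 oz pack = 340.8 g) = 6340.8 g.
Class 4.2 is Forbidden by passenger aircraft.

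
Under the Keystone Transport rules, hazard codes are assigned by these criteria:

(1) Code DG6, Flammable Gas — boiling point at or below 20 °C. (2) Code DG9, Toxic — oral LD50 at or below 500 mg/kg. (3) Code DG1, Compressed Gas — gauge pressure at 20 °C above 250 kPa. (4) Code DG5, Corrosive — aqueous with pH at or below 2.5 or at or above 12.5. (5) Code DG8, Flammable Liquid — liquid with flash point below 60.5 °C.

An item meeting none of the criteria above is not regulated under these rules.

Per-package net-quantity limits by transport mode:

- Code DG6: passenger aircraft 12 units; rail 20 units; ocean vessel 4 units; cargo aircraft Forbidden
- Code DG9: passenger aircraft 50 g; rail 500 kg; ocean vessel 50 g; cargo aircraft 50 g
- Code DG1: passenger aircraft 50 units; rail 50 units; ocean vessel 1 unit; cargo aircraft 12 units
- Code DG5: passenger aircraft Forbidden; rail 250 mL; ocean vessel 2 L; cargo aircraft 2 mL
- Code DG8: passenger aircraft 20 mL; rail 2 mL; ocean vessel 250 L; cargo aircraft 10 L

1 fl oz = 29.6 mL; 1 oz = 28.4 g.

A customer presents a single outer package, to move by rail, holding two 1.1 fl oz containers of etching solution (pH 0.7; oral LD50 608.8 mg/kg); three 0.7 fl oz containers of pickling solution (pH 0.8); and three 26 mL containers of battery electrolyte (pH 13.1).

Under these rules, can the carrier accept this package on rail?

pH 0.7 meets the Code DG5 criterion (Corrosive), so the etching solution is Code DG5.
Pickling solution: pH 0.8 ≤ 2.5 → Code DG5 (Corrosive).
Battery electrolyte: pH 13.1 ≥ 12.5 → Code DG5 (Corrosive).
Total Code DG5: (two 1.1 fl oz containers = 65.12 mL) + (three 0.7 fl oz containers = 62.16 mL) + (three 26 mL containers = 78 mL) = 205.28 mL.
205.28 mL is within the rail limit of 250 mL for Code DG5.

Yes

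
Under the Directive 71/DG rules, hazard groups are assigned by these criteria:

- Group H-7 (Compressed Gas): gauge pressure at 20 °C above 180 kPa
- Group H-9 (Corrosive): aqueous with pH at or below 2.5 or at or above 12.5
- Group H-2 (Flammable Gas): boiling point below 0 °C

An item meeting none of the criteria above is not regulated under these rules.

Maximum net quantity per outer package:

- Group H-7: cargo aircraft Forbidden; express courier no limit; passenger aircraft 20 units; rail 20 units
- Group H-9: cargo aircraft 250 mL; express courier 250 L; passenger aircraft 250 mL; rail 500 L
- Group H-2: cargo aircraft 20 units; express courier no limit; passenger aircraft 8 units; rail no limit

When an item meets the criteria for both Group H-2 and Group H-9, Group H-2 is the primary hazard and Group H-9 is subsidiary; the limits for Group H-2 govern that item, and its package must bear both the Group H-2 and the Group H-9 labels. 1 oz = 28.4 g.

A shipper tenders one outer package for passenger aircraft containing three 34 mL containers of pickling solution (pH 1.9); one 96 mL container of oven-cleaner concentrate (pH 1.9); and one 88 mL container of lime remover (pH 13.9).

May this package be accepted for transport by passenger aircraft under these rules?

pH 1.9 meets the Group H-9 criterion (Corrosive), so the pickling solution is Group H-9.
Oven-cleaner concentrate: pH 1.9 ≤ 2.5 → Group H-9 (Corrosive).
The lime remover has pH 13.9, which is ≥ 12.5, so it is Group H-9 (Corrosive).
Total Group H-9: (three 34 mL containers = 102 mL) + 96 mL + 88 mL = 286 mL.
286 mL exceeds the passenger aircraft limit of 250 mL for Group H-9.

No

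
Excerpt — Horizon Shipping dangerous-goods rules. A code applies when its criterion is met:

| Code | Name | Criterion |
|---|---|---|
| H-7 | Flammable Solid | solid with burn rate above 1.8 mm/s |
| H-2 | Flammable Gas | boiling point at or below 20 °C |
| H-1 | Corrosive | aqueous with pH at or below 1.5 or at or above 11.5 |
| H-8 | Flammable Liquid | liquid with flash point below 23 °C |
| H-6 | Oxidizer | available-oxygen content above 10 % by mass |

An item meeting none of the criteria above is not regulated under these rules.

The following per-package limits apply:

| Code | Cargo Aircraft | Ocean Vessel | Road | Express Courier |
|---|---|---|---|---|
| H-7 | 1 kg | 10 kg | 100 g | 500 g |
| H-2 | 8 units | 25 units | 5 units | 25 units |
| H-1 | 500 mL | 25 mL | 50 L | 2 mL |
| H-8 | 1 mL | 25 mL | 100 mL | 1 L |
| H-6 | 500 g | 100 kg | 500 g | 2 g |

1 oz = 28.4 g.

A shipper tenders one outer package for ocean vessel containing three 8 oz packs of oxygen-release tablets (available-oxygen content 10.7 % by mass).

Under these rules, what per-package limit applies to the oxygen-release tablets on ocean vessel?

100 kg

Oxygen-release tablets: available-oxygen content 10.7 % by mass > 10 % by mass → Code H-6 (Oxidizer).
The ocean vessel limit for Code H-6 is 100 kg.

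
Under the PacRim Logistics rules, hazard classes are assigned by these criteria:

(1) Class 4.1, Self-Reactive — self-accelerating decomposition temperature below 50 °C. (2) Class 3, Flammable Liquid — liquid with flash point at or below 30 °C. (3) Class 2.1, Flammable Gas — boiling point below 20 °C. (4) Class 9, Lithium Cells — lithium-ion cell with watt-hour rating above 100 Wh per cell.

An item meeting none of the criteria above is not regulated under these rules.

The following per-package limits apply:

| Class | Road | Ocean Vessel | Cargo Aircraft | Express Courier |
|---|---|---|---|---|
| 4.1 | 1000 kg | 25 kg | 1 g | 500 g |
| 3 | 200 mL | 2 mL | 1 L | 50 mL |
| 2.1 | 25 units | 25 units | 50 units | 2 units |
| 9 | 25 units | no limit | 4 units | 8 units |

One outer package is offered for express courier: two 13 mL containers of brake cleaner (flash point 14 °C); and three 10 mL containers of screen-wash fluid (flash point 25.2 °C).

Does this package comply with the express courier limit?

No

The brake cleaner has flash point 14 °C, which is ≤ 30 °C, so it is Class 3 (Flammable Liquid).
With flash point 25.2 °C (≤ 30 °C), the screen-wash fluid falls in Class 3.
Total Class 3: (two 13 mL containers = 26 mL) + (three 10 mL containers = 30 mL) = 56 mL.
That exceeds the Class 3 express courier limit of 50 mL.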